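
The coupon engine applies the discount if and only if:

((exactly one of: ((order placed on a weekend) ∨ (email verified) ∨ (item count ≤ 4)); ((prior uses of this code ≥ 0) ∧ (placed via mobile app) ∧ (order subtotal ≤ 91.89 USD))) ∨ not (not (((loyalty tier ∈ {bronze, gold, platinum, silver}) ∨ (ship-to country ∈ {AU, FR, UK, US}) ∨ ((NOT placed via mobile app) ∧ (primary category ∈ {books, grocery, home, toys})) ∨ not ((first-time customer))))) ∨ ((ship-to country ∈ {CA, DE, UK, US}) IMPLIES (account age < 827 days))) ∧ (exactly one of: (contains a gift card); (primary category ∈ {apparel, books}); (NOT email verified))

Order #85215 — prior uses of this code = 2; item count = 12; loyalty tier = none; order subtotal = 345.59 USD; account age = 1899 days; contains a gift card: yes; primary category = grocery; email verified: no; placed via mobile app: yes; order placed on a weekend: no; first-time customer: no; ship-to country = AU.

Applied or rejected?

Rejected

Atomic conditions:
  order placed on a weekend: no → false
  email verified: no → false
  item count ≤ 4: 12 ≤ 4 is false
  prior uses of this code ≥ 0: 2 ≥ 0 is true
  placed via mobile app: yes → true
  order subtotal ≤ 91.89 USD: 345.59 ≤ 91.89 is false
  loyalty tier ∈ {bronze, gold, platinum, silver}: none is not in the set → false
  ship-to country ∈ {AU, FR, UK, US}: AU is in the set → true
  NOT placed via mobile app: yes → false
  primary category ∈ {books, grocery, home, toys}: grocery is in the set → true
  first-time customer: no → false
  ship-to country ∈ {CA, DE, UK, US}: AU is not in the set → false
  account age < 827 days: 1899 < 827 is false
  contains a gift card: yes → true
  primary category ∈ {apparel, books}: grocery is not in the set → false
  NOT email verified: no → true
Combine:
[1.1.1] false OR false OR false = false
[1.1.2] true AND true AND false = false
[1.1] exactly-one(false, false) = false
[1.2.1.1.3] false AND true = false
[1.2.1.1.4] NOT false = true
[1.2.1.1] false OR true OR false OR true = true
[1.2.1] NOT true = false
[1.2] NOT false = true
[1.3] false → false (antecedent false ⇒ implication holds) = true
[1] false OR true OR true = true
[2] exactly-one(true, false, true) = false
[root] true AND false = false
Overall: false → rejected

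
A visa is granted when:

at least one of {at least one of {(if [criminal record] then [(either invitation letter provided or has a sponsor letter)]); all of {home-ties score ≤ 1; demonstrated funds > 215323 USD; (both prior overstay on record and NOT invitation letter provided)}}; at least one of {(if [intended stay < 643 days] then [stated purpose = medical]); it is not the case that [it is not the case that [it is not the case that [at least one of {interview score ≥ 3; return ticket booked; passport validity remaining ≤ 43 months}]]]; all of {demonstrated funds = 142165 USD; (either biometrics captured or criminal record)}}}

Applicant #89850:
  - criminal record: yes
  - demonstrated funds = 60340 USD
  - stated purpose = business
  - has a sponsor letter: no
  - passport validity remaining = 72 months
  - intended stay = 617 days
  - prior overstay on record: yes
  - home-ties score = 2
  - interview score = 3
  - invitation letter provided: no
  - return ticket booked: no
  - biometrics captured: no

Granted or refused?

Atomic conditions:
  criminal record: yes → true
  invitation letter provided: no → false
  has a sponsor letter: no → false
  home-ties score ≤ 1: 2 ≤ 1 is false
  demonstrated funds > 215323 USD: 60340 > 215323 is false
  prior overstay on record: yes → true
  NOT invitation letter provided: no → true
  intended stay < 643 days: 617 < 643 is true
  stated purpose = medical: business == medical is false
  interview score ≥ 3: 3 ≥ 3 is true
  return ticket booked: no → false
  passport validity remaining ≤ 43 months: 72 ≤ 43 is false
  demonstrated funds = 142165 USD: 60340 == 142165 is false
  biometrics captured: no → false
Combine:
[1.1.2] false OR false = false
[1.1] true → false = false
[1.2.3] true AND true = true
[1.2] false AND false AND true = false
[1] false OR false = false
[2.1] true → false = false
[2.2.1.1.1] true OR false OR false = true
[2.2.1.1] NOT true = false
[2.2.1] NOT false = true
[2.2] NOT true = false
[2.3.2] false OR true = true
[2.3] false AND true = false
[2] false OR false OR false = false
[root] false OR false = false
Overall: false → refused

Refused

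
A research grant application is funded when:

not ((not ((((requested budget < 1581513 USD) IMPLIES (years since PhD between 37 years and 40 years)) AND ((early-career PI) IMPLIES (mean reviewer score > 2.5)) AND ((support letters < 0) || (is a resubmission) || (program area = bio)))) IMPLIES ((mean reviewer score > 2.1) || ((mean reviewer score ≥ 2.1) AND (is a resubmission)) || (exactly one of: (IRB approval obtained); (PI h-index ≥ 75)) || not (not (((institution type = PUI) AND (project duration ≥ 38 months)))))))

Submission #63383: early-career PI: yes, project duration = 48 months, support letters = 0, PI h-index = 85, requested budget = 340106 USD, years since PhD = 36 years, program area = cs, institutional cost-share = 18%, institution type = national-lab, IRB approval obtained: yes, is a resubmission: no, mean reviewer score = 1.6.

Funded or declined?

Atomic conditions:
  requested budget < 1581513 USD: 340106 < 1581513 is true
  years since PhD between 37 years and 40 years: 36 in [37, 40] is false
  early-career PI: yes → true
  mean reviewer score > 2.5: 1.6 > 2.5 is false
  support letters < 0: 0 < 0 is false
  is a resubmission: no → false
  program area = bio: cs == bio is false
  mean reviewer score > 2.1: 1.6 > 2.1 is false
  mean reviewer score ≥ 2.1: 1.6 ≥ 2.1 is false
  IRB approval obtained: yes → true
  PI h-index ≥ 75: 85 ≥ 75 is true
  institution type = PUI: national-lab == PUI is false
  project duration ≥ 38 months: 48 ≥ 38 is true
Combine:
[1.1.1.1] true → false = false
[1.1.1.2] true → false = false
[1.1.1.3] false OR false OR false = false
[1.1.1] false AND false AND false = false
[1.1] NOT false = true
[1.2.2] false AND false = false
[1.2.3] exactly-one(true, true) = false
[1.2.4.1.1] false AND true = false
[1.2.4.1] NOT false = true
[1.2.4] NOT true = false
[1.2] false OR false OR false OR false = false
[1] true → false = false
[root] NOT false = true
Overall: true → funded

Funded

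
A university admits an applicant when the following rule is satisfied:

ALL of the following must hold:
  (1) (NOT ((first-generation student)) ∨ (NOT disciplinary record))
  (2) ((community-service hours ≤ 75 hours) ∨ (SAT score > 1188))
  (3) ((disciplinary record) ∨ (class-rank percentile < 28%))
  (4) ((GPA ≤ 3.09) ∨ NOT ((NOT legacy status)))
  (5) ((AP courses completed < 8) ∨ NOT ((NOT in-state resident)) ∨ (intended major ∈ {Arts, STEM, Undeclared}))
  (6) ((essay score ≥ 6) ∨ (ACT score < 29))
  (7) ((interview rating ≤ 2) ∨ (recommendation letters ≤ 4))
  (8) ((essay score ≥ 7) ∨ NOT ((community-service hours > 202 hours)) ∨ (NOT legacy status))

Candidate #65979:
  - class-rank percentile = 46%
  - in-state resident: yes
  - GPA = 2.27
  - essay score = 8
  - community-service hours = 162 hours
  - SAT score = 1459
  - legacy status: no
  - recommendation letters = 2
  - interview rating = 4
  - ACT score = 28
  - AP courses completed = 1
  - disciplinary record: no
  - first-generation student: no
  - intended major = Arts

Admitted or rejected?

Rejected

Atomic conditions:
  first-generation student: no → false
  NOT disciplinary record: no → true
  community-service hours ≤ 75 hours: 162 ≤ 75 is false
  SAT score > 1188: 1459 > 1188 is true
  disciplinary record: no → false
  class-rank percentile < 28%: 46 < 28 is false
  GPA ≤ 3.09: 2.27 ≤ 3.09 is true
  NOT legacy status: no → true
  AP courses completed < 8: 1 < 8 is true
  NOT in-state resident: yes → false
  intended major ∈ {Arts, STEM, Undeclared}: Arts is in the set → true
  essay score ≥ 6: 8 ≥ 6 is true
  ACT score < 29: 28 < 29 is true
  interview rating ≤ 2: 4 ≤ 2 is false
  recommendation letters ≤ 4: 2 ≤ 4 is true
  essay score ≥ 7: 8 ≥ 7 is true
  community-service hours > 202 hours: 162 > 202 is false
Combine:
[1.1] NOT false = true
[1] true OR true = true
[2] false OR true = true
[3] false OR false = false
[4.2] NOT true = false
[4] true OR false = true
[5.2] NOT false = true
[5] true OR true OR true = true
[6] true OR true = true
[7] false OR true = true
[8.2] NOT false = true
[8] true OR true OR true = true
[root] true AND true AND false AND true AND true AND true AND true AND true = false
Overall: false → rejected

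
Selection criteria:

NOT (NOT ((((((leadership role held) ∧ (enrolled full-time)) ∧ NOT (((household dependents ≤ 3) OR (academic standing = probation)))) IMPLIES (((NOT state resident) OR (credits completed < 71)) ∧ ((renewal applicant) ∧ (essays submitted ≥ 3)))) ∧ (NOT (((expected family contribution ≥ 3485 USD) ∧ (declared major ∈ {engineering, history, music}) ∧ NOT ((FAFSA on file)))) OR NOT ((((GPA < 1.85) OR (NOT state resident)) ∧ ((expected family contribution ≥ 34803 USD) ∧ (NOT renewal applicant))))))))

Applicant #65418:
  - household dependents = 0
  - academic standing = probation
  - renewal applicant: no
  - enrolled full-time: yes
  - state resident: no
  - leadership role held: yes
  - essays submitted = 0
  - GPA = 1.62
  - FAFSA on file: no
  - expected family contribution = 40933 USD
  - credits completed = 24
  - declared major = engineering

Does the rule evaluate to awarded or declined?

Declined

Atomic conditions:
  leadership role held: yes → true
  enrolled full-time: yes → true
  household dependents ≤ 3: 0 ≤ 3 is true
  academic standing = probation: probation == probation is true
  NOT state resident: no → true
  credits completed < 71: 24 < 71 is true
  renewal applicant: no → false
  essays submitted ≥ 3: 0 ≥ 3 is false
  expected family contribution ≥ 3485 USD: 40933 ≥ 3485 is true
  declared major ∈ {engineering, history, music}: engineering is in the set → true
  FAFSA on file: no → false
  GPA < 1.85: 1.62 < 1.85 is true
  expected family contribution ≥ 34803 USD: 40933 ≥ 34803 is true
  NOT renewal applicant: no → true
Combine:
[1.1.1.1.1] true AND true = true
[1.1.1.1.2.1] true OR true = true
[1.1.1.1.2] NOT true = false
[1.1.1.1] true AND false = false
[1.1.1.2.1] true OR true = true
[1.1.1.2.2] false AND false = false
[1.1.1.2] true AND false = false
[1.1.1] false → false (antecedent false ⇒ implication holds) = true
[1.1.2.1.1.3] NOT false = true
[1.1.2.1.1] true AND true AND true = true
[1.1.2.1] NOT true = false
[1.1.2.2.1.1] true OR true = true
[1.1.2.2.1.2] true AND true = true
[1.1.2.2.1] true AND true = true
[1.1.2.2] NOT true = false
[1.1.2] false OR false = false
[1.1] true AND false = false
[1] NOT false = true
[root] NOT true = false
Overall: false → declined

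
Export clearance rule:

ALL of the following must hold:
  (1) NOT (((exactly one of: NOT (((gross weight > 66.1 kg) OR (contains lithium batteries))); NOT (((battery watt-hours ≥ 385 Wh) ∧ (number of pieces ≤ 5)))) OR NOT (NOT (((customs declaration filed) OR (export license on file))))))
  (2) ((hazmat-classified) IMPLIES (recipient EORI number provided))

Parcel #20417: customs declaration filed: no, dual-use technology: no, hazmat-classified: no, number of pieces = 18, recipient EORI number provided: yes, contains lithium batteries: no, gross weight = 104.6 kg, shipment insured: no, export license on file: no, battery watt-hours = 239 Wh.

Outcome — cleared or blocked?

Atomic conditions:
  gross weight > 66.1 kg: 104.6 > 66.1 is true
  contains lithium batteries: no → false
  battery watt-hours ≥ 385 Wh: 239 ≥ 385 is false
  number of pieces ≤ 5: 18 ≤ 5 is false
  customs declaration filed: no → false
  export license on file: no → false
  hazmat-classified: no → false
  recipient EORI number provided: yes → true
Combine:
[1.1.1.1.1] true OR false = true
[1.1.1.1] NOT true = false
[1.1.1.2.1] false AND false = false
[1.1.1.2] NOT false = true
[1.1.1] exactly-one(false, true) = true
[1.1.2.1.1] false OR false = false
[1.1.2.1] NOT false = true
[1.1.2] NOT true = false
[1.1] true OR false = true
[1] NOT true = false
[2] false → true (antecedent false ⇒ implication holds) = true
[root] false AND true = false
Overall: false → blocked

Blocked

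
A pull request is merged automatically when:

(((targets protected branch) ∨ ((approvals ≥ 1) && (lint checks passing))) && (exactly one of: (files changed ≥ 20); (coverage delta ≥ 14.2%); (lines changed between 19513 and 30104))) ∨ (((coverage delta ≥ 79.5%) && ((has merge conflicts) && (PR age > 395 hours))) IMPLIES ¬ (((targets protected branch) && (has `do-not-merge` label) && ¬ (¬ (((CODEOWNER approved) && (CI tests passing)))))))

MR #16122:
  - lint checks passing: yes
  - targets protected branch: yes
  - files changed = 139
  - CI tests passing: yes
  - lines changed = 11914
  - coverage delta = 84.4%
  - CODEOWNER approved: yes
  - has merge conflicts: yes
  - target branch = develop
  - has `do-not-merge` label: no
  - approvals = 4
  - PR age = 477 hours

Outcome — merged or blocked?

Atomic conditions:
  targets protected branch: yes → true
  approvals ≥ 1: 4 ≥ 1 is true
  lint checks passing: yes → true
  files changed ≥ 20: 139 ≥ 20 is true
  coverage delta ≥ 14.2%: 84.4 ≥ 14.2 is true
  lines changed between 19513 and 30104: 11914 in [19513, 30104] is false
  coverage delta ≥ 79.5%: 84.4 ≥ 79.5 is true
  has merge conflicts: yes → true
  PR age > 395 hours: 477 > 395 is true
  has `do-not-merge` label: no → false
  CODEOWNER approved: yes → true
  CI tests passing: yes → true
Combine:
[1.1.2] true AND true = true
[1.1] true OR true = true
[1.2] exactly-one(true, true, false) = false
[1] true AND false = false
[2.1.2] true AND true = true
[2.1] true AND true = true
[2.2.1.3.1.1] true AND true = true
[2.2.1.3.1] NOT true = false
[2.2.1.3] NOT false = true
[2.2.1] true AND false AND true = false
[2.2] NOT false = true
[2] true → true = true
[root] false OR true = true
Overall: true → merged

Merged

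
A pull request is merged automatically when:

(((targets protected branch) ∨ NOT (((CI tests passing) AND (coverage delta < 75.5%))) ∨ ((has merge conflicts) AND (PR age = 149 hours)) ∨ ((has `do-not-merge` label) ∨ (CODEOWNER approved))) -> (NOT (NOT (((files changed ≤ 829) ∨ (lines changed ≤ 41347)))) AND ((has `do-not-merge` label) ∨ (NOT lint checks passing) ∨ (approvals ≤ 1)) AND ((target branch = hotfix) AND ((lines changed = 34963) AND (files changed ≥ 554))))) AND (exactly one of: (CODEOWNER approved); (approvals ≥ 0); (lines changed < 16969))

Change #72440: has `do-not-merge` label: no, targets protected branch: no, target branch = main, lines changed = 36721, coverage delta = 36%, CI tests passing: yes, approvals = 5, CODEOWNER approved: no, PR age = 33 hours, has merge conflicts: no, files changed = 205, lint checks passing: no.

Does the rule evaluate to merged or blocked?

Atomic conditions:
  targets protected branch: no → false
  CI tests passing: yes → true
  coverage delta < 75.5%: 36 < 75.5 is true
  has merge conflicts: no → false
  PR age = 149 hours: 33 == 149 is false
  has `do-not-merge` label: no → false
  CODEOWNER approved: no → false
  files changed ≤ 829: 205 ≤ 829 is true
  lines changed ≤ 41347: 36721 ≤ 41347 is true
  NOT lint checks passing: no → true
  approvals ≤ 1: 5 ≤ 1 is false
  target branch = hotfix: main == hotfix is false
  lines changed = 34963: 36721 == 34963 is false
  files changed ≥ 554: 205 ≥ 554 is false
  approvals ≥ 0: 5 ≥ 0 is true
  lines changed < 16969: 36721 < 16969 is false
Combine:
[1.1.2.1] true AND true = true
[1.1.2] NOT true = false
[1.1.3] false AND false = false
[1.1.4] false OR false = false
[1.1] false OR false OR false OR false = false
[1.2.1.1.1] true OR true = true
[1.2.1.1] NOT true = false
[1.2.1] NOT false = true
[1.2.2] false OR true OR false = true
[1.2.3.2] false AND false = false
[1.2.3] false AND false = false
[1.2] true AND true AND false = false
[1] false → false (antecedent false ⇒ implication holds) = true
[2] exactly-one(false, true, false) = true
[root] true AND true = true
Overall: true → merged

Merged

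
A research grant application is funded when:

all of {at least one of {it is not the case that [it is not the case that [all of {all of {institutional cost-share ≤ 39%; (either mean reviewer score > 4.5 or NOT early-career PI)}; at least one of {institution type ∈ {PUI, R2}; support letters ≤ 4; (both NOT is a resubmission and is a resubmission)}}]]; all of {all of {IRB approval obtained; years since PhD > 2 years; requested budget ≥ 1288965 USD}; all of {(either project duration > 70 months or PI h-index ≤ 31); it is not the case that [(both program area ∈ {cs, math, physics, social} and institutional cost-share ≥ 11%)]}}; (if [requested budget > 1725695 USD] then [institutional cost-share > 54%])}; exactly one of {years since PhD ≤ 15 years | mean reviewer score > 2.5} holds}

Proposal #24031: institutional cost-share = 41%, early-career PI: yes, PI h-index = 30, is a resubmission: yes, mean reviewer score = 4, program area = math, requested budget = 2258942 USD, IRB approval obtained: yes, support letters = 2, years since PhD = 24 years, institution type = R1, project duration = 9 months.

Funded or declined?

Declined

Atomic conditions:
  institutional cost-share ≤ 39%: 41 ≤ 39 is false
  mean reviewer score > 4.5: 4 > 4.5 is false
  NOT early-career PI: yes → false
  institution type ∈ {PUI, R2}: R1 is not in the set → false
  support letters ≤ 4: 2 ≤ 4 is true
  NOT is a resubmission: yes → false
  is a resubmission: yes → true
  IRB approval obtained: yes → true
  years since PhD > 2 years: 24 > 2 is true
  requested budget ≥ 1288965 USD: 2258942 ≥ 1288965 is true
  project duration > 70 months: 9 > 70 is false
  PI h-index ≤ 31: 30 ≤ 31 is true
  program area ∈ {cs, math, physics, social}: math is in the set → true
  institutional cost-share ≥ 11%: 41 ≥ 11 is true
  requested budget > 1725695 USD: 2258942 > 1725695 is true
  institutional cost-share > 54%: 41 > 54 is false
  years since PhD ≤ 15 years: 24 ≤ 15 is false
  mean reviewer score > 2.5: 4 > 2.5 is true
Combine:
[1.1.1.1.1.2] false OR false = false
[1.1.1.1.1] false AND false = false
[1.1.1.1.2.3] false AND true = false
[1.1.1.1.2] false OR true OR false = true
[1.1.1.1] false AND true = false
[1.1.1] NOT false = true
[1.1] NOT true = false
[1.2.1] true AND true AND true = true
[1.2.2.1] false OR true = true
[1.2.2.2.1] true AND true = true
[1.2.2.2] NOT true = false
[1.2.2] true AND false = false
[1.2] true AND false = false
[1.3] true → false = false
[1] false OR false OR false = false
[2] exactly-one(false, true) = true
[root] false AND true = false
Overall: false → declined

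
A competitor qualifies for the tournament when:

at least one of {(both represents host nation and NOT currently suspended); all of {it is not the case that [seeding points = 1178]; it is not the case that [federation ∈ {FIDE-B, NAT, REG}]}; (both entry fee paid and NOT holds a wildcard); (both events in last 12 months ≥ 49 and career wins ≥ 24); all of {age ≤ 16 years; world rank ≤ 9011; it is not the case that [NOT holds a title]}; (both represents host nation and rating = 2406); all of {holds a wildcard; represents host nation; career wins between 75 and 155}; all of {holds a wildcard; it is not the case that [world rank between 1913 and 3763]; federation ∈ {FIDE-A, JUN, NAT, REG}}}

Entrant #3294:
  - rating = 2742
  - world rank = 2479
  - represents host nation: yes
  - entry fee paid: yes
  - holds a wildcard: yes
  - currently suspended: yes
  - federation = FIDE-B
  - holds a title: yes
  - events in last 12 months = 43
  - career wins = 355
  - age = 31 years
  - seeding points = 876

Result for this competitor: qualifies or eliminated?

Atomic conditions:
  represents host nation: yes → true
  NOT currently suspended: yes → false
  seeding points = 1178: 876 == 1178 is false
  federation ∈ {FIDE-B, NAT, REG}: FIDE-B is in the set → true
  entry fee paid: yes → true
  NOT holds a wildcard: yes → false
  events in last 12 months ≥ 49: 43 ≥ 49 is false
  career wins ≥ 24: 355 ≥ 24 is true
  age ≤ 16 years: 31 ≤ 16 is false
  world rank ≤ 9011: 2479 ≤ 9011 is true
  NOT holds a title: yes → false
  rating = 2406: 2742 == 2406 is false
  holds a wildcard: yes → true
  career wins between 75 and 155: 355 in [75, 155] is false
  world rank between 1913 and 3763: 2479 in [1913, 3763] is true
  federation ∈ {FIDE-A, JUN, NAT, REG}: FIDE-B is not in the set → false
Combine:
[1] true AND false = false
[2.1] NOT false = true
[2.2] NOT true = false
[2] true AND false = false
[3] true AND false = false
[4] false AND true = false
[5.3] NOT false = true
[5] false AND true AND true = false
[6] true AND false = false
[7] true AND true AND false = false
[8.2] NOT true = false
[8] true AND false AND false = false
[root] false OR false OR false OR false OR false OR false OR false OR false = false
Overall: false → eliminated

Eliminated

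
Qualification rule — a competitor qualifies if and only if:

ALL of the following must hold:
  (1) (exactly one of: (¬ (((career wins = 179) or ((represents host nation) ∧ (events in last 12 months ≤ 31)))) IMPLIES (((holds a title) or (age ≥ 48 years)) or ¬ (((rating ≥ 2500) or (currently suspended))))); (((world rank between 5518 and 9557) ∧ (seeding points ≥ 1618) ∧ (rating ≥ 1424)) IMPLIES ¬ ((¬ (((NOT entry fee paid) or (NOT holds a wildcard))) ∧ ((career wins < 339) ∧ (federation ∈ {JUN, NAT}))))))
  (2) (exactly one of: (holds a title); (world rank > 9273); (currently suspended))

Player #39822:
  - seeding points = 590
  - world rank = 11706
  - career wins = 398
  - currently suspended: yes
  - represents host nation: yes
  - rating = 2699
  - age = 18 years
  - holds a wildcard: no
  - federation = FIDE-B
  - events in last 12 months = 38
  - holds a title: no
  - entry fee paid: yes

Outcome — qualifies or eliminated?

Eliminated

Atomic conditions:
  career wins = 179: 398 == 179 is false
  represents host nation: yes → true
  events in last 12 months ≤ 31: 38 ≤ 31 is false
  holds a title: no → false
  age ≥ 48 years: 18 ≥ 48 is false
  rating ≥ 2500: 2699 ≥ 2500 is true
  currently suspended: yes → true
  world rank between 5518 and 9557: 11706 in [5518, 9557] is false
  seeding points ≥ 1618: 590 ≥ 1618 is false
  rating ≥ 1424: 2699 ≥ 1424 is true
  NOT entry fee paid: yes → false
  NOT holds a wildcard: no → true
  career wins < 339: 398 < 339 is false
  federation ∈ {JUN, NAT}: FIDE-B is not in the set → false
  world rank > 9273: 11706 > 9273 is true
Combine:
[1.1.1.1.2] true AND false = false
[1.1.1.1] false OR false = false
[1.1.1] NOT false = true
[1.1.2.1] false OR false = false
[1.1.2.2.1] true OR true = true
[1.1.2.2] NOT true = false
[1.1.2] false OR false = false
[1.1] true → false = false
[1.2.1] false AND false AND true = false
[1.2.2.1.1.1] false OR true = true
[1.2.2.1.1] NOT true = false
[1.2.2.1.2] false AND false = false
[1.2.2.1] false AND false = false
[1.2.2] NOT false = true
[1.2] false → true (antecedent false ⇒ implication holds) = true
[1] exactly-one(false, true) = true
[2] exactly-one(false, true, true) = false
[root] true AND false = false
Overall: false → eliminated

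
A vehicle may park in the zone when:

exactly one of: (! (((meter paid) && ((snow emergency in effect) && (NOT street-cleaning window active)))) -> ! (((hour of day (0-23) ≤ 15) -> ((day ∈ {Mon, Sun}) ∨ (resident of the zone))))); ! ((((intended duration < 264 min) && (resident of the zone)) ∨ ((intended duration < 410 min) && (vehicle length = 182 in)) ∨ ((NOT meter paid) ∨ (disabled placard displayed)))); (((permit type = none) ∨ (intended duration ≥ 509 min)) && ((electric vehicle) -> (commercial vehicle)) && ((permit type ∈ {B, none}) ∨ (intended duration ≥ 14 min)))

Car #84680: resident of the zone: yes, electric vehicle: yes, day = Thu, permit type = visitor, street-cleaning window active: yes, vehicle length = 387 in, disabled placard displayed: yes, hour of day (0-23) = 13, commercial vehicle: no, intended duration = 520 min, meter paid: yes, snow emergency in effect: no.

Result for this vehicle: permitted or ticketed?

Ticketed

Atomic conditions:
  meter paid: yes → true
  snow emergency in effect: no → false
  NOT street-cleaning window active: yes → false
  hour of day (0-23) ≤ 15: 13 ≤ 15 is true
  day ∈ {Mon, Sun}: Thu is not in the set → false
  resident of the zone: yes → true
  intended duration < 264 min: 520 < 264 is false
  intended duration < 410 min: 520 < 410 is false
  vehicle length = 182 in: 387 == 182 is false
  NOT meter paid: yes → false
  disabled placard displayed: yes → true
  permit type = none: visitor == none is false
  intended duration ≥ 509 min: 520 ≥ 509 is true
  electric vehicle: yes → true
  commercial vehicle: no → false
  permit type ∈ {B, none}: visitor is not in the set → false
  intended duration ≥ 14 min: 520 ≥ 14 is true
Combine:
[1.1.1.2] false AND false = false
[1.1.1] true AND false = false
[1.1] NOT false = true
[1.2.1.2] false OR true = true
[1.2.1] true → true = true
[1.2] NOT true = false
[1] true → false = false
[2.1.1] false AND true = false
[2.1.2] false AND false = false
[2.1.3] false OR true = true
[2.1] false OR false OR true = true
[2] NOT true = false
[3.1] false OR true = true
[3.2] true → false = false
[3.3] false OR true = true
[3] true AND false AND true = false
[root] exactly-one(false, false, false) = false
Overall: false → ticketed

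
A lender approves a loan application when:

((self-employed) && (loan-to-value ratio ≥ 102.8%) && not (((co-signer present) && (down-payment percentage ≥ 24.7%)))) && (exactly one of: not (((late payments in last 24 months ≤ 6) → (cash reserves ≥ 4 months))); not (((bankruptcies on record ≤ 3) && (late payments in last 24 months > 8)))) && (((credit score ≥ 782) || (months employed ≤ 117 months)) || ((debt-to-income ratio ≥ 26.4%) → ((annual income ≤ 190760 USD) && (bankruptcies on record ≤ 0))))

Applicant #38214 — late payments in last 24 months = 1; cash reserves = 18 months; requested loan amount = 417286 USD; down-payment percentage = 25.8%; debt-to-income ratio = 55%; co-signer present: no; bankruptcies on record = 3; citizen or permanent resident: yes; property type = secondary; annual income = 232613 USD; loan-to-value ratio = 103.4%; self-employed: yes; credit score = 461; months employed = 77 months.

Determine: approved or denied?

Atomic conditions:
  self-employed: yes → true
  loan-to-value ratio ≥ 102.8%: 103.4 ≥ 102.8 is true
  co-signer present: no → false
  down-payment percentage ≥ 24.7%: 25.8 ≥ 24.7 is true
  late payments in last 24 months ≤ 6: 1 ≤ 6 is true
  cash reserves ≥ 4 months: 18 ≥ 4 is true
  bankruptcies on record ≤ 3: 3 ≤ 3 is true
  late payments in last 24 months > 8: 1 > 8 is false
  credit score ≥ 782: 461 ≥ 782 is false
  months employed ≤ 117 months: 77 ≤ 117 is true
  debt-to-income ratio ≥ 26.4%: 55 ≥ 26.4 is true
  annual income ≤ 190760 USD: 232613 ≤ 190760 is false
  bankruptcies on record ≤ 0: 3 ≤ 0 is false
Combine:
[1.3.1] false AND true = false
[1.3] NOT false = true
[1] true AND true AND true = true
[2.1.1] true → true = true
[2.1] NOT true = false
[2.2.1] true AND false = false
[2.2] NOT false = true
[2] exactly-one(false, true) = true
[3.1] false OR true = true
[3.2.2] false AND false = false
[3.2] true → false = false
[3] true OR false = true
[root] true AND true AND true = true
Overall: true → approved

Approved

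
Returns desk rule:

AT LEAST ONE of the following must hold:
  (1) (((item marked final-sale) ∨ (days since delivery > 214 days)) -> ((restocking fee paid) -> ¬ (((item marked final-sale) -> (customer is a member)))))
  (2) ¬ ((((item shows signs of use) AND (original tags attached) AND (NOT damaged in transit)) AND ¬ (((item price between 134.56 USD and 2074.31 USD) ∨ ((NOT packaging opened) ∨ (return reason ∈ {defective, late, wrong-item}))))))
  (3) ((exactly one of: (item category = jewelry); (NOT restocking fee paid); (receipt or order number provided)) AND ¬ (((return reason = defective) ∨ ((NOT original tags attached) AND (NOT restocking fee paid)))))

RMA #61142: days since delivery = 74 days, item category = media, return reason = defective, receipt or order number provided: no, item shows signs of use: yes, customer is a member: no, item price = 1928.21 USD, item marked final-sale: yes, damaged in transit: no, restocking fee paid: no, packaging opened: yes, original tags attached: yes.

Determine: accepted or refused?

Atomic conditions:
  item marked final-sale: yes → true
  days since delivery > 214 days: 74 > 214 is false
  restocking fee paid: no → false
  customer is a member: no → false
  item shows signs of use: yes → true
  original tags attached: yes → true
  NOT damaged in transit: no → true
  item price between 134.56 USD and 2074.31 USD: 1928.21 in [134.56, 2074.31] is true
  NOT packaging opened: yes → false
  return reason ∈ {defective, late, wrong-item}: defective is in the set → true
  item category = jewelry: media == jewelry is false
  NOT restocking fee paid: no → true
  receipt or order number provided: no → false
  return reason = defective: defective == defective is true
  NOT original tags attached: yes → false
Combine:
[1.1] true OR false = true
[1.2.2.1] true → false = false
[1.2.2] NOT false = true
[1.2] false → true (antecedent false ⇒ implication holds) = true
[1] true → true = true
[2.1.1] true AND true AND true = true
[2.1.2.1.2] false OR true = true
[2.1.2.1] true OR true = true
[2.1.2] NOT true = false
[2.1] true AND false = false
[2] NOT false = true
[3.1] exactly-one(false, true, false) = true
[3.2.1.2] false AND true = false
[3.2.1] true OR false = true
[3.2] NOT true = false
[3] true AND false = false
[root] true OR true OR false = true
Overall: true → accepted

Accepted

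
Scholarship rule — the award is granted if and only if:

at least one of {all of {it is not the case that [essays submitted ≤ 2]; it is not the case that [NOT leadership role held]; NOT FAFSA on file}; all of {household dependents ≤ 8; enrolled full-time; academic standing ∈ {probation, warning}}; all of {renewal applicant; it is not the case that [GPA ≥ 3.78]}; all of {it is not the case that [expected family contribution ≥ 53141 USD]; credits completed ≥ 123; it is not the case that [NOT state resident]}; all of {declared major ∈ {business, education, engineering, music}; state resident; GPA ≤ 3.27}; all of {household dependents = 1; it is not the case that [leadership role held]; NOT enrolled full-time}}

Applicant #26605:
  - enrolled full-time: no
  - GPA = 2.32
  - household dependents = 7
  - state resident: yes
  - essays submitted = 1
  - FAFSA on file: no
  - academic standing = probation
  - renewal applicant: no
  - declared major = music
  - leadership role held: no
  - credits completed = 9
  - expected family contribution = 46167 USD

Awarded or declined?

Awarded

Atomic conditions:
  essays submitted ≤ 2: 1 ≤ 2 is true
  NOT leadership role held: no → true
  NOT FAFSA on file: no → true
  household dependents ≤ 8: 7 ≤ 8 is true
  enrolled full-time: no → false
  academic standing ∈ {probation, warning}: probation is in the set → true
  renewal applicant: no → false
  GPA ≥ 3.78: 2.32 ≥ 3.78 is false
  expected family contribution ≥ 53141 USD: 46167 ≥ 53141 is false
  credits completed ≥ 123: 9 ≥ 123 is false
  NOT state resident: yes → false
  declared major ∈ {business, education, engineering, music}: music is in the set → true
  state resident: yes → true
  GPA ≤ 3.27: 2.32 ≤ 3.27 is true
  household dependents = 1: 7 == 1 is false
  leadership role held: no → false
  NOT enrolled full-time: no → true
Combine:
[1.1] NOT true = false
[1.2] NOT true = false
[1] false AND false AND true = false
[2] true AND false AND true = false
[3.2] NOT false = true
[3] false AND true = false
[4.1] NOT false = true
[4.3] NOT false = true
[4] true AND false AND true = false
[5] true AND true AND true = true
[6.2] NOT false = true
[6] false AND true AND true = false
[root] false OR false OR false OR false OR true OR false = true
Overall: true → awarded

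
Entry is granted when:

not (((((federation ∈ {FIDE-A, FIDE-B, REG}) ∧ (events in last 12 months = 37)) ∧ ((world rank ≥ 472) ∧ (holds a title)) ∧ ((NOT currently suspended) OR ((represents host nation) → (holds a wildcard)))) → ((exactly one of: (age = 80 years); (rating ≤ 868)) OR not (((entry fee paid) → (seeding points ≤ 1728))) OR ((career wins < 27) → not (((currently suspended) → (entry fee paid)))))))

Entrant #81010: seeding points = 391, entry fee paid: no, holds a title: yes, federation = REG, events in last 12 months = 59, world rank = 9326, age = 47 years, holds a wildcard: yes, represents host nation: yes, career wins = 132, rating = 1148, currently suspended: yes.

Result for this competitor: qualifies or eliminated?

Atomic conditions:
  federation ∈ {FIDE-A, FIDE-B, REG}: REG is in the set → true
  events in last 12 months = 37: 59 == 37 is false
  world rank ≥ 472: 9326 ≥ 472 is true
  holds a title: yes → true
  NOT currently suspended: yes → false
  represents host nation: yes → true
  holds a wildcard: yes → true
  age = 80 years: 47 == 80 is false
  rating ≤ 868: 1148 ≤ 868 is false
  entry fee paid: no → false
  seeding points ≤ 1728: 391 ≤ 1728 is true
  career wins < 27: 132 < 27 is false
  currently suspended: yes → true
Combine:
[1.1.1] true AND false = false
[1.1.2] true AND true = true
[1.1.3.2] true → true = true
[1.1.3] false OR true = true
[1.1] false AND true AND true = false
[1.2.1] exactly-one(false, false) = false
[1.2.2.1] false → true (antecedent false ⇒ implication holds) = true
[1.2.2] NOT true = false
[1.2.3.2.1] true → false = false
[1.2.3.2] NOT false = true
[1.2.3] false → true (antecedent false ⇒ implication holds) = true
[1.2] false OR false OR true = true
[1] false → true (antecedent false ⇒ implication holds) = true
[root] NOT true = false
Overall: false → eliminated

Eliminated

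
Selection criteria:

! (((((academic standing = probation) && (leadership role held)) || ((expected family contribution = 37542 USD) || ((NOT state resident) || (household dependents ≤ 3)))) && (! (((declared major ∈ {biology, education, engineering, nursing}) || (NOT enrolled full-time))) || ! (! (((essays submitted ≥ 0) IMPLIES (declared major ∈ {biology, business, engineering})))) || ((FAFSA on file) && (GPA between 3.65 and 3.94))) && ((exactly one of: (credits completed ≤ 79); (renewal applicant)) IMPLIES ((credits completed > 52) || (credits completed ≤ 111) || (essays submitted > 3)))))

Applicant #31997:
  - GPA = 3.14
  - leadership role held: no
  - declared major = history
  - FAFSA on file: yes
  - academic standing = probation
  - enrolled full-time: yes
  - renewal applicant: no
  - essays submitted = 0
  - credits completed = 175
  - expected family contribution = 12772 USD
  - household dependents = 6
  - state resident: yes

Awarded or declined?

Awarded

Atomic conditions:
  academic standing = probation: probation == probation is true
  leadership role held: no → false
  expected family contribution = 37542 USD: 12772 == 37542 is false
  NOT state resident: yes → false
  household dependents ≤ 3: 6 ≤ 3 is false
  declared major ∈ {biology, education, engineering, nursing}: history is not in the set → false
  NOT enrolled full-time: yes → false
  essays submitted ≥ 0: 0 ≥ 0 is true
  declared major ∈ {biology, business, engineering}: history is not in the set → false
  FAFSA on file: yes → true
  GPA between 3.65 and 3.94: 3.14 in [3.65, 3.94] is false
  credits completed ≤ 79: 175 ≤ 79 is false
  renewal applicant: no → false
  credits completed > 52: 175 > 52 is true
  credits completed ≤ 111: 175 ≤ 111 is false
  essays submitted > 3: 0 > 3 is false
Combine:
[1.1.1] true AND false = false
[1.1.2.2] false OR false = false
[1.1.2] false OR false = false
[1.1] false OR false = false
[1.2.1.1] false OR false = false
[1.2.1] NOT false = true
[1.2.2.1.1] true → false = false
[1.2.2.1] NOT false = true
[1.2.2] NOT true = false
[1.2.3] true AND false = false
[1.2] true OR false OR false = true
[1.3.1] exactly-one(false, false) = false
[1.3.2] true OR false OR false = true
[1.3] false → true (antecedent false ⇒ implication holds) = true
[1] false AND true AND true = false
[root] NOT false = true
Overall: true → awarded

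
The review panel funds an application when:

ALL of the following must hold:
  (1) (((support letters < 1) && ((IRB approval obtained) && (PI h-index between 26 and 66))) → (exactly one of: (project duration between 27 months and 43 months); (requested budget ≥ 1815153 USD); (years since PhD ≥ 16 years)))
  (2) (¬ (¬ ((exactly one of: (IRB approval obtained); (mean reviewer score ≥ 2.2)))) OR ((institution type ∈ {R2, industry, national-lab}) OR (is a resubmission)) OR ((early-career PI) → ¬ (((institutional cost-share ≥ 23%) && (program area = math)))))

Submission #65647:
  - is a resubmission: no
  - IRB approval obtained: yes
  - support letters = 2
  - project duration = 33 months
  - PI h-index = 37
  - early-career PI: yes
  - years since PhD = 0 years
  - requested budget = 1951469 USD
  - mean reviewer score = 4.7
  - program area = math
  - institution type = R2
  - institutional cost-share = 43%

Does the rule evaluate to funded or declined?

Atomic conditions:
  support letters < 1: 2 < 1 is false
  IRB approval obtained: yes → true
  PI h-index between 26 and 66: 37 in [26, 66] is true
  project duration between 27 months and 43 months: 33 in [27, 43] is true
  requested budget ≥ 1815153 USD: 1951469 ≥ 1815153 is true
  years since PhD ≥ 16 years: 0 ≥ 16 is false
  mean reviewer score ≥ 2.2: 4.7 ≥ 2.2 is true
  institution type ∈ {R2, industry, national-lab}: R2 is in the set → true
  is a resubmission: no → false
  early-career PI: yes → true
  institutional cost-share ≥ 23%: 43 ≥ 23 is true
  program area = math: math == math is true
Combine:
[1.1.2] true AND true = true
[1.1] false AND true = false
[1.2] exactly-one(true, true, false) = false
[1] false → false (antecedent false ⇒ implication holds) = true
[2.1.1.1] exactly-one(true, true) = false
[2.1.1] NOT false = true
[2.1] NOT true = false
[2.2] true OR false = true
[2.3.2.1] true AND true = true
[2.3.2] NOT true = false
[2.3] true → false = false
[2] false OR true OR false = true
[root] true AND true = true
Overall: true → funded

Funded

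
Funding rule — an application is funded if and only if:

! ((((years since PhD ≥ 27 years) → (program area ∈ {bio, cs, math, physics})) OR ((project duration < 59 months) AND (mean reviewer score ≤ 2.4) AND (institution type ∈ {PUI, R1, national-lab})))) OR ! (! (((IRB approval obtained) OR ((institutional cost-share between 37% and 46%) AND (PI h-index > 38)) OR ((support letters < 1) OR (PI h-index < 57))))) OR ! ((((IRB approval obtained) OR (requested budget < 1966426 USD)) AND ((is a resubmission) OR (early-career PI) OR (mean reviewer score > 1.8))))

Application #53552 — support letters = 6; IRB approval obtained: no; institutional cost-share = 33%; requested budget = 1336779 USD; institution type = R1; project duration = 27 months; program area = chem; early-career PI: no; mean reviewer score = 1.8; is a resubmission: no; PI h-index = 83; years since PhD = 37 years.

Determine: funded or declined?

Atomic conditions:
  years since PhD ≥ 27 years: 37 ≥ 27 is true
  program area ∈ {bio, cs, math, physics}: chem is not in the set → false
  project duration < 59 months: 27 < 59 is true
  mean reviewer score ≤ 2.4: 1.8 ≤ 2.4 is true
  institution type ∈ {PUI, R1, national-lab}: R1 is in the set → true
  IRB approval obtained: no → false
  institutional cost-share between 37% and 46%: 33 in [37, 46] is false
  PI h-index > 38: 83 > 38 is true
  support letters < 1: 6 < 1 is false
  PI h-index < 57: 83 < 57 is false
  requested budget < 1966426 USD: 1336779 < 1966426 is true
  is a resubmission: no → false
  early-career PI: no → false
  mean reviewer score > 1.8: 1.8 > 1.8 is false
Combine:
[1.1.1] true → false = false
[1.1.2] true AND true AND true = true
[1.1] false OR true = true
[1] NOT true = false
[2.1.1.2] false AND true = false
[2.1.1.3] false OR false = false
[2.1.1] false OR false OR false = false
[2.1] NOT false = true
[2] NOT true = false
[3.1.1] false OR true = true
[3.1.2] false OR false OR false = false
[3.1] true AND false = false
[3] NOT false = true
[root] false OR false OR true = true
Overall: true → funded

Funded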